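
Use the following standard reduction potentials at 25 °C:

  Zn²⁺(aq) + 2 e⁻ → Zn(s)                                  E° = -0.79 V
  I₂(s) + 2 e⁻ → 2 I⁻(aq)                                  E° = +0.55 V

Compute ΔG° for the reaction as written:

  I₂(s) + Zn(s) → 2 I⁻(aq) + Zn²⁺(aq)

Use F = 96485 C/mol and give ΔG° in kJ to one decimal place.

As written, I₂/I⁻ is reduced (cathode) and Zn²⁺/Zn is oxidised (anode), so E°cell = (+0.55) − (-0.79) = +1.34 V.
Balancing electrons gives n = 2.
ΔG° = −nFE° = −(2)(96485)(+1.34) = -258,580 J = -258.6 kJ.

-258.6 kJ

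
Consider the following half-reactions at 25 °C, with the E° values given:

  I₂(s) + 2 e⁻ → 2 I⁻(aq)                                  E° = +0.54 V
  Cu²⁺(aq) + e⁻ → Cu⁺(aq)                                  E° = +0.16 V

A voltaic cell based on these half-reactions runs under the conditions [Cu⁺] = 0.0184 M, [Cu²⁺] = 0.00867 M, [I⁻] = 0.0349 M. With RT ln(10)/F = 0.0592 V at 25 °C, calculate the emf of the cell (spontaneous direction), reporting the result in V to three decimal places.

+0.486 V

I₂/I⁻ is the cathode (higher E°), Cu²⁺/Cu⁺ the anode: E°cell = +0.54 − (+0.16) = +0.38 V, n = 2.
Overall: I₂(s) + 2 Cu⁺(aq) → 2 I⁻(aq) + 2 Cu²⁺(aq)
Q = [I⁻]^2·[Cu²⁺]^2 / ([Cu⁺]^2); log Q = -3.568.
E = E° − (0.0592/n) log Q = +0.38 − (0.0592/2)(-3.568) = +0.486 V.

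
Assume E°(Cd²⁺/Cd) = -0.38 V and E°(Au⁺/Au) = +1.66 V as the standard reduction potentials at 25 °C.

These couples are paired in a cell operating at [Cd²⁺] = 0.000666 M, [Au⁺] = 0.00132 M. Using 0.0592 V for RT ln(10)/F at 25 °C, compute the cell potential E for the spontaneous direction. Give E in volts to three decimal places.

+1.964 V

Au⁺/Au is the cathode (higher E°), Cd²⁺/Cd the anode: E°cell = +1.66 − (-0.38) = +2.04 V, n = 2.
Overall: 2 Au⁺(aq) + Cd(s) → 2 Au(s) + Cd²⁺(aq)
Q = [Cd²⁺] / ([Au⁺]^2); log Q = 2.582.
E = E° − (0.0592/n) log Q = +2.04 − (0.0592/2)(2.582) = +1.964 V.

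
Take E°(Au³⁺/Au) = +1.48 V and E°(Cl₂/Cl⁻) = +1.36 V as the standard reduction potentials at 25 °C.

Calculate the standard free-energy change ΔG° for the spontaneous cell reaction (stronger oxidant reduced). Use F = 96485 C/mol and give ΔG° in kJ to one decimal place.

-69.5 kJ

Au³⁺/Au (E° = +1.48 V) is the cathode; Cl₂/Cl⁻ (E° = +1.36 V) is the anode, so E°cell = +0.12 V.
Balancing electrons gives n = 6 (lcm of 3 and 2).
ΔG° = −nFE° = −(6)(96485)(+0.12) = -69,469 J = -69.5 kJ.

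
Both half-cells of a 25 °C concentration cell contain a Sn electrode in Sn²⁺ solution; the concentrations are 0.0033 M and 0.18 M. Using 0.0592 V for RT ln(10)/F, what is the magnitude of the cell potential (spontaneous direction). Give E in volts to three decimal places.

+0.051 V

For a concentration cell E°cell = 0. The 0.18 M side is the cathode (reduction is favoured where [Sn²⁺] is higher).
With n = 2, E = −(0.0592/2) log([Sn²⁺]ₐₙ/[Sn²⁺]꜀ₐₜ) = −(0.0592/2) log(0.0033/0.18) = −(0.0592/2)(-1.737) = +0.051 V.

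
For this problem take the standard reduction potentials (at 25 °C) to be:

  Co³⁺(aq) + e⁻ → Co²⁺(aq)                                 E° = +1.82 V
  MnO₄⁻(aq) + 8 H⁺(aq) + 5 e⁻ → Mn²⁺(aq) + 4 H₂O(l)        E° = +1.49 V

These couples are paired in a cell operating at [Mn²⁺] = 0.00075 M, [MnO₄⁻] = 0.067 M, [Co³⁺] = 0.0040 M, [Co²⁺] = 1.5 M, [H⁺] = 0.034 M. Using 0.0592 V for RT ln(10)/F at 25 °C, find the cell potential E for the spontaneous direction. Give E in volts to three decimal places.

Co³⁺/Co²⁺ is the cathode (higher E°), MnO₄⁻/Mn²⁺ the anode: E°cell = +1.82 − (+1.49) = +0.33 V, n = 5.
Overall: 5 Co³⁺(aq) + Mn²⁺(aq) + 4 H₂O(l) → 5 Co²⁺(aq) + MnO₄⁻(aq) + 8 H⁺(aq)
Q = [Co²⁺]^5·[MnO₄⁻]·[H⁺]^8 / ([Co³⁺]^5·[Mn²⁺]); log Q = 3.073.
E = E° − (0.0592/n) log Q = +0.33 − (0.0592/5)(3.073) = +0.294 V.

+0.294 V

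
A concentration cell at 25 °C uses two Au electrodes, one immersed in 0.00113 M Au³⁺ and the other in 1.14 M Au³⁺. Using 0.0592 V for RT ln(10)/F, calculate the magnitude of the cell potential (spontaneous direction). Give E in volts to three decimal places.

+0.059 V

For a concentration cell E°cell = 0. The 1.14 M side is the cathode (reduction is favoured where [Au³⁺] is higher).
With n = 3, E = −(0.0592/3) log([Au³⁺]ₐₙ/[Au³⁺]꜀ₐₜ) = −(0.0592/3) log(0.00113/1.14) = −(0.0592/3)(-3.004) = +0.059 V.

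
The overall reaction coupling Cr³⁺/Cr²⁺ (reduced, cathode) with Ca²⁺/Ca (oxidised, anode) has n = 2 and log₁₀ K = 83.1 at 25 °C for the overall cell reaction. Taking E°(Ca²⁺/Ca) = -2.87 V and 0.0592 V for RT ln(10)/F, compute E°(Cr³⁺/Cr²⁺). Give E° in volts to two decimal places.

-0.41 V

E°cell = (0.0592/n)·log K = (0.0592/2)(83.1) = +2.460 V.
Since Cr³⁺/Cr²⁺ is the cathode and Ca²⁺/Ca the anode, E°cell = E°(Cr³⁺/Cr²⁺) − E°(Ca²⁺/Ca).
So E°(Cr³⁺/Cr²⁺) = E°cell + E°(Ca²⁺/Ca) = +2.460 + (-2.87) = -0.41 V.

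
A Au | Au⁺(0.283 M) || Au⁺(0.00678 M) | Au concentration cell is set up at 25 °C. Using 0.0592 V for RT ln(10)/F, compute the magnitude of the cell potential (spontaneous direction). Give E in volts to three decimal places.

+0.096 V

For a concentration cell E°cell = 0. The 0.283 M side is the cathode (reduction is favoured where [Au⁺] is higher).
With n = 1, E = −(0.0592/1) log([Au⁺]ₐₙ/[Au⁺]꜀ₐₜ) = −(0.0592/1) log(0.00678/0.283) = −(0.0592/1)(-1.621) = +0.096 V.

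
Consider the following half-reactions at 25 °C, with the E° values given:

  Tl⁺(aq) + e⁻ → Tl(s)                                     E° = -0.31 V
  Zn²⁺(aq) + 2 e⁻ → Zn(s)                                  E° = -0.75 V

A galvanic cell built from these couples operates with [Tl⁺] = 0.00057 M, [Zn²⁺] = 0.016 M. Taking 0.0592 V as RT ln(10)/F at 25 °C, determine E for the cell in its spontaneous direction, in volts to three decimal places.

Tl⁺/Tl is the cathode (higher E°), Zn²⁺/Zn the anode: E°cell = -0.31 − (-0.75) = +0.44 V, n = 2.
Overall: 2 Tl⁺(aq) + Zn(s) → 2 Tl(s) + Zn²⁺(aq)
Q = [Zn²⁺] / ([Tl⁺]^2); log Q = 4.692.
E = E° − (0.0592/n) log Q = +0.44 − (0.0592/2)(4.692) = +0.301 V.

+0.301 V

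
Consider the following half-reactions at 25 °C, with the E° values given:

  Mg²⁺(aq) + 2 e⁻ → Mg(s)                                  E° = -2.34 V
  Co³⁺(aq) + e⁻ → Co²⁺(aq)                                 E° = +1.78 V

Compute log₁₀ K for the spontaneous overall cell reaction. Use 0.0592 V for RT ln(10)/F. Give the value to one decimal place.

Cathode: Co³⁺/Co²⁺; anode: Mg²⁺/Mg. E°cell = +4.12 V, n = 2.
log K = nE°cell / 0.0592 = (2)(+4.12) / 0.0592 = 139.2.

139.2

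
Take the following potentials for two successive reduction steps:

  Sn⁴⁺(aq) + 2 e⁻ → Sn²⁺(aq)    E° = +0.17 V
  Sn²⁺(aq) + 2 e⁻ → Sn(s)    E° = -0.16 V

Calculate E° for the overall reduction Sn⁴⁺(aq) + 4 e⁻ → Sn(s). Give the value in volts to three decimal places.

+0.005 V

Standard free energies of sequential steps add: ΔG°₃ = ΔG°₁ + ΔG°₂, so n₃E°₃ = n₁E°₁ + n₂E°₂.
E°₃ = (2×+0.17 + 2×-0.16) / 4 = (+0.020) / 4 = +0.005 V.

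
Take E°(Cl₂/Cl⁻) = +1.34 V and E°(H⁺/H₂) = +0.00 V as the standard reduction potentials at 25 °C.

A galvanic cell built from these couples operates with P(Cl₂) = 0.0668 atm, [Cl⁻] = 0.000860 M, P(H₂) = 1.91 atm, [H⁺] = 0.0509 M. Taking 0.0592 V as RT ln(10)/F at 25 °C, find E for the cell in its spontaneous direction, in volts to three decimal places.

Cl₂/Cl⁻ is the cathode (higher E°), H⁺/H₂ the anode: E°cell = +1.34 − (+0.00) = +1.34 V, n = 2.
Overall: Cl₂(g) + H₂(g) → 2 Cl⁻(aq) + 2 H⁺(aq)
Q = [Cl⁻]^2·[H⁺]^2 / (P(Cl₂)·P(H₂)); log Q = -7.823.
E = E° − (0.0592/n) log Q = +1.34 − (0.0592/2)(-7.823) = +1.572 V.

+1.572 V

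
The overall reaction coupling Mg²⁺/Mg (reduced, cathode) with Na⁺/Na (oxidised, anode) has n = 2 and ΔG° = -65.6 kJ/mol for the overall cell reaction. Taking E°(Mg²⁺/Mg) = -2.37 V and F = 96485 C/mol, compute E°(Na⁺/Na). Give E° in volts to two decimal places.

-2.71 V

E°cell = −ΔG°/(nF) = −(-65.6×10³)/((2)(96485)) = +0.340 V.
Since Mg²⁺/Mg is the cathode and Na⁺/Na the anode, E°cell = E°(Mg²⁺/Mg) − E°(Na⁺/Na).
So E°(Na⁺/Na) = E°(Mg²⁺/Mg) − E°cell = (-2.37) − (+0.340) = -2.71 V.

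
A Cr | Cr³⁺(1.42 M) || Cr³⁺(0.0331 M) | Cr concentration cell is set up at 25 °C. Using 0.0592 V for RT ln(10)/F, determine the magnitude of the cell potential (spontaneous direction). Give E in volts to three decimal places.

+0.032 V

For a concentration cell E°cell = 0. The 1.42 M side is the cathode (reduction is favoured where [Cr³⁺] is higher).
With n = 3, E = −(0.0592/3) log([Cr³⁺]ₐₙ/[Cr³⁺]꜀ₐₜ) = −(0.0592/3) log(0.0331/1.42) = −(0.0592/3)(-1.632) = +0.032 V.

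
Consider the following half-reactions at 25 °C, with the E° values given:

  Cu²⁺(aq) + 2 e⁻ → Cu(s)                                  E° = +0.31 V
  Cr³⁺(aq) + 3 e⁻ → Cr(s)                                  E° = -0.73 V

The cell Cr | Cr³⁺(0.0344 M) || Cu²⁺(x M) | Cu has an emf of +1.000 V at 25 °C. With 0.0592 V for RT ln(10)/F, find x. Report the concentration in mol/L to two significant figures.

Cu²⁺/Cu is the cathode, Cr³⁺/Cr the anode: E°cell = +1.04 V, n = 6.
Overall reaction: 3 Cu²⁺(aq) + 2 Cr(s) → 3 Cu(s) + 2 Cr³⁺(aq); Q = [Cr³⁺]^2/[Cu²⁺]^3.
From E = E° − (0.0592/n) log Q: log Q = (E° − E)·n/0.0592 = (+1.04 − (+1.000))·6/0.0592 = 4.0541.
So 3·log[Cu²⁺] = 2·log(0.0344) − log Q = -2.9269 − (4.0541) = -6.9810; log[Cu²⁺] = -6.9810 / 3 = -2.3270; [Cu²⁺] = 10^(-2.3270) ≈ 0.0047 M.

0.0047 M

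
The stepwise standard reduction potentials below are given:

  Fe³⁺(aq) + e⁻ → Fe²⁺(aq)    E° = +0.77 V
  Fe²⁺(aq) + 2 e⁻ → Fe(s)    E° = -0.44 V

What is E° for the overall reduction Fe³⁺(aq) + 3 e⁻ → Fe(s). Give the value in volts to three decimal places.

Since ΔG° = −nFE° is additive over sequential reductions, n₃E°₃ = n₁E°₁ + n₂E°₂.
E°₃ = (1×+0.77 + 2×-0.44) / 3 = (-0.110) / 3 = -0.037 V.
Simply averaging or adding the two E° values would be wrong; the electron-weighted sum is required.

-0.037 V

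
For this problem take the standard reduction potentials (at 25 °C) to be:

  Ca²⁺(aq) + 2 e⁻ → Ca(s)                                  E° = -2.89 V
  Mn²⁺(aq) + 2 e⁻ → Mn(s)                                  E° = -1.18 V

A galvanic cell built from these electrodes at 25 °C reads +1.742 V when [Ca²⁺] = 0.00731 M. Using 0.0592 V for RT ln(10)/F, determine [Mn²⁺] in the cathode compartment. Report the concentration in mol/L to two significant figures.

Mn²⁺/Mn is the cathode, Ca²⁺/Ca the anode: E°cell = +1.71 V, n = 2.
Overall reaction: Mn²⁺(aq) + Ca(s) → Mn(s) + Ca²⁺(aq); Q = [Ca²⁺]^1/[Mn²⁺]^1.
From E = E° − (0.0592/n) log Q: log Q = (E° − E)·n/0.0592 = (+1.71 − (+1.742))·2/0.0592 = -1.0811.
So 1·log[Mn²⁺] = 1·log(0.00731) − log Q = -2.1361 − (-1.0811) = -1.0550; [Mn²⁺] = 10^(-1.0550) ≈ 0.088 M.

0.088 M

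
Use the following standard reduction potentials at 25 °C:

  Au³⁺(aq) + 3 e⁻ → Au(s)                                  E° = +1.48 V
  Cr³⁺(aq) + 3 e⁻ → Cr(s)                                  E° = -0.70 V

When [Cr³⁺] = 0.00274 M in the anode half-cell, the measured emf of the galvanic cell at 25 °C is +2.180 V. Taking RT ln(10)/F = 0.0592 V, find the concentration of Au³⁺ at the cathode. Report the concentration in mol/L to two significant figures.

0.0027 M

Au³⁺/Au is the cathode, Cr³⁺/Cr the anode: E°cell = +2.18 V, n = 3.
Overall reaction: Au³⁺(aq) + Cr(s) → Au(s) + Cr³⁺(aq); Q = [Cr³⁺]^1/[Au³⁺]^1.
From E = E° − (0.0592/n) log Q: log Q = (E° − E)·n/0.0592 = (+2.18 − (+2.180))·3/0.0592 = 0.0000.
So 1·log[Au³⁺] = 1·log(0.00274) − log Q = -2.5622 − (0.0000) = -2.5622; [Au³⁺] = 10^(-2.5622) ≈ 0.0027 M.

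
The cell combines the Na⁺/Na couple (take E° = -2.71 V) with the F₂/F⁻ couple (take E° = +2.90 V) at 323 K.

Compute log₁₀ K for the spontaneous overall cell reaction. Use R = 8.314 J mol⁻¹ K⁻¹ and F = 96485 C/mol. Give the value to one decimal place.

175.1

Cathode: F₂/F⁻; anode: Na⁺/Na. E°cell = (+2.90) − (-2.71) = +5.61 V, with n = 2.
ΔG° = −nFE° = −RT ln K, so ln K = nFE°/(RT) = (2)(96485)(+5.61) / ((8.314)(323)) = 403.125.
log₁₀ K = 403.125 / ln 10 = 175.1.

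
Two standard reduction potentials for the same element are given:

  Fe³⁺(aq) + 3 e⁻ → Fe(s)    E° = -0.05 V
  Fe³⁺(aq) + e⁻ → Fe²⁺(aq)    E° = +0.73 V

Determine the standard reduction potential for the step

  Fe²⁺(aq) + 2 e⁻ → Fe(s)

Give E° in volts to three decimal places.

-0.440 V

Sequential free energies add, so n₃E°₃ = n₁E°₁ + n₂E°₂.
With n₃ = 3, and the known step contributing 1×(+0.73) V, the unknown satisfies 2·E° = 3×(-0.05) − 1×(+0.73) = -0.880.
E° = -0.880 / 2 = -0.440 V.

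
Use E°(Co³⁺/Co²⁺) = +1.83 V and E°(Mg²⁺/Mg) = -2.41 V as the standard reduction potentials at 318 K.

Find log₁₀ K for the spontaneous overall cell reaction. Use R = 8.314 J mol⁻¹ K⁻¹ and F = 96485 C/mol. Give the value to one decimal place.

Cathode: Co³⁺/Co²⁺; anode: Mg²⁺/Mg. E°cell = (+1.83) − (-2.41) = +4.24 V, with n = 2.
ΔG° = −nFE° = −RT ln K, so ln K = nFE°/(RT) = (2)(96485)(+4.24) / ((8.314)(318)) = 309.470.
log₁₀ K = 309.470 / ln 10 = 134.4.

134.4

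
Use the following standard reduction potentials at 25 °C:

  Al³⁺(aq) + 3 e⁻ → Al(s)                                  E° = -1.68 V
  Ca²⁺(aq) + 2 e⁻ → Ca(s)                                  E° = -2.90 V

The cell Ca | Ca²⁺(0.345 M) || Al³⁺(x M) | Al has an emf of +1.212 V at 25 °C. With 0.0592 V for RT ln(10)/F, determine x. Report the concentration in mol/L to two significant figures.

0.080 M

Al³⁺/Al is the cathode, Ca²⁺/Ca the anode: E°cell = +1.22 V, n = 6.
Overall reaction: 2 Al³⁺(aq) + 3 Ca(s) → 2 Al(s) + 3 Ca²⁺(aq); Q = [Ca²⁺]^3/[Al³⁺]^2.
From E = E° − (0.0592/n) log Q: log Q = (E° − E)·n/0.0592 = (+1.22 − (+1.212))·6/0.0592 = 0.8108.
So 2·log[Al³⁺] = 3·log(0.345) − log Q = -1.3865 − (0.8108) = -2.1973; log[Al³⁺] = -2.1973 / 2 = -1.0986; [Al³⁺] = 10^(-1.0986) ≈ 0.080 M.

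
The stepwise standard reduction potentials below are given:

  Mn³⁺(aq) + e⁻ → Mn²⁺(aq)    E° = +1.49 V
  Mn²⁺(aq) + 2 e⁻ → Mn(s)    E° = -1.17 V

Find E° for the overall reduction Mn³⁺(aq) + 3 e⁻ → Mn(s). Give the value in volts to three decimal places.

-0.283 V

Since ΔG° = −nFE° is additive over sequential reductions, n₃E°₃ = n₁E°₁ + n₂E°₂.
E°₃ = (1×+1.49 + 2×-1.17) / 3 = (-0.850) / 3 = -0.283 V.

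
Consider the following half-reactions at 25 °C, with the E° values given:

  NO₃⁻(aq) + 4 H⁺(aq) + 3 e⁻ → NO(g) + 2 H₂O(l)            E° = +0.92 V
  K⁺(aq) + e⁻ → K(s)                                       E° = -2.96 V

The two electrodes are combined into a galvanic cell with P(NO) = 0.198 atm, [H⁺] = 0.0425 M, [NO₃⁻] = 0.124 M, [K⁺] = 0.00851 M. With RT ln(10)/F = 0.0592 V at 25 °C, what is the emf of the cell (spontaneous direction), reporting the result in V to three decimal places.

NO₃⁻/NO is the cathode (higher E°), K⁺/K the anode: E°cell = +0.92 − (-2.96) = +3.88 V, n = 3.
Overall: NO₃⁻(aq) + 4 H⁺(aq) + 3 K(s) → NO(g) + 2 H₂O(l) + 3 K⁺(aq)
Q = P(NO)·[K⁺]^3 / ([NO₃⁻]·[H⁺]^4); log Q = -0.521.
E = E° − (0.0592/n) log Q = +3.88 − (0.0592/3)(-0.521) = +3.890 V.

+3.890 V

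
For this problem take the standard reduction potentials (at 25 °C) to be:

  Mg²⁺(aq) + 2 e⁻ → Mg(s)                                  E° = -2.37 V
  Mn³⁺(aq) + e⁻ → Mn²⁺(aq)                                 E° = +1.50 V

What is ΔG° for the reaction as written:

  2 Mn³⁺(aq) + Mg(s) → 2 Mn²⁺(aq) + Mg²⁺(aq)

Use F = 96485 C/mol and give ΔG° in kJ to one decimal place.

As written, Mn³⁺/Mn²⁺ is reduced (cathode) and Mg²⁺/Mg is oxidised (anode), so E°cell = (+1.50) − (-2.37) = +3.87 V.
Balancing electrons gives n = 2.
ΔG° = −nFE° = −(2)(96485)(+3.87) = -746,794 J = -746.8 kJ.

-746.8 kJ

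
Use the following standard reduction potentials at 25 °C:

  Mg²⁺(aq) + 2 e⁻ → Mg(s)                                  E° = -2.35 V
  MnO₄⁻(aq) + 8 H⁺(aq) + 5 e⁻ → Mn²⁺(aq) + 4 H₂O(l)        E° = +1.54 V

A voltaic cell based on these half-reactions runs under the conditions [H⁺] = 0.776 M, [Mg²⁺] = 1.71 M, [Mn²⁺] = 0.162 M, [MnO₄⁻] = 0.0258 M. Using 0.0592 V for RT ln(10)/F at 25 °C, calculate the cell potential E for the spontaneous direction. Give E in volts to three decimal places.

MnO₄⁻/Mn²⁺ is the cathode (higher E°), Mg²⁺/Mg the anode: E°cell = +1.54 − (-2.35) = +3.89 V, n = 10.
Overall: 2 MnO₄⁻(aq) + 16 H⁺(aq) + 5 Mg(s) → 2 Mn²⁺(aq) + 8 H₂O(l) + 5 Mg²⁺(aq)
Q = [Mn²⁺]^2·[Mg²⁺]^5 / ([MnO₄⁻]^2·[H⁺]^16); log Q = 4.523.
E = E° − (0.0592/n) log Q = +3.89 − (0.0592/10)(4.523) = +3.863 V.

+3.863 V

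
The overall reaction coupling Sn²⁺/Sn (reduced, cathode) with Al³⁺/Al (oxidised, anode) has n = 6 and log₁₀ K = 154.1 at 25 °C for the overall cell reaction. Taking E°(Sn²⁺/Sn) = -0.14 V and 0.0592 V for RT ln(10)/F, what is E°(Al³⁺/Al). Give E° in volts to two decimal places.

-1.66 V

E°cell = (0.0592/n)·log K = (0.0592/6)(154.1) = +1.520 V.
Since Sn²⁺/Sn is the cathode and Al³⁺/Al the anode, E°cell = E°(Sn²⁺/Sn) − E°(Al³⁺/Al).
So E°(Al³⁺/Al) = E°(Sn²⁺/Sn) − E°cell = (-0.14) − (+1.520) = -1.66 V.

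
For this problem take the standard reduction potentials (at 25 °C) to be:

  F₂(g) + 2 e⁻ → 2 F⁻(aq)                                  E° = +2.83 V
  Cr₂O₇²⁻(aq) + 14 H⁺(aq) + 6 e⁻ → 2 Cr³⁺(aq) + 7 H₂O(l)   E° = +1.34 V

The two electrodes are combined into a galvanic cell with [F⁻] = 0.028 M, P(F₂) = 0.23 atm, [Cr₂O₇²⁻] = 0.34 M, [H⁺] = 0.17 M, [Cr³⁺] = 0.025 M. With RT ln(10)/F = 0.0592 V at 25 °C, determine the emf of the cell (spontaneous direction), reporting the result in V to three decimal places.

+1.642 V

F₂/F⁻ is the cathode (higher E°), Cr₂O₇²⁻/Cr³⁺ the anode: E°cell = +2.83 − (+1.34) = +1.49 V, n = 6.
Overall: 3 F₂(g) + 2 Cr³⁺(aq) + 7 H₂O(l) → 6 F⁻(aq) + Cr₂O₇²⁻(aq) + 14 H⁺(aq)
Q = [F⁻]^6·[Cr₂O₇²⁻]·[H⁺]^14 / (P(F₂)^3·[Cr³⁺]^2); log Q = -15.440.
E = E° − (0.0592/n) log Q = +1.49 − (0.0592/6)(-15.440) = +1.642 V.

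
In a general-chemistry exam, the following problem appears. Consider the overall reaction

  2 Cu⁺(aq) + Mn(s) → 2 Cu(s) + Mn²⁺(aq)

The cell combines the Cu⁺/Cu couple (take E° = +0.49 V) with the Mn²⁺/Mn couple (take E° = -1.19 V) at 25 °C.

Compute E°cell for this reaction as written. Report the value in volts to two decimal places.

+1.68 V

The Cu⁺/Cu couple has the higher reduction potential, so it is the cathode; Mn²⁺/Mn is oxidised at the anode.
E°cell = E°(cathode) − E°(anode) = (+0.49) − (-1.19) = +1.68 V.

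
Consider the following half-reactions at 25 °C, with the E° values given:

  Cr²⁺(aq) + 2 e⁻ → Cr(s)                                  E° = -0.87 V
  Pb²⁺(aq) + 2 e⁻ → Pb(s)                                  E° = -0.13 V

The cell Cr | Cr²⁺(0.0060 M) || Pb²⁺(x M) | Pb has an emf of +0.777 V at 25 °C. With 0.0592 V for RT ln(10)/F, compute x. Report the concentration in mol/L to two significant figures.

Pb²⁺/Pb is the cathode, Cr²⁺/Cr the anode: E°cell = +0.74 V, n = 2.
Overall reaction: Pb²⁺(aq) + Cr(s) → Pb(s) + Cr²⁺(aq); Q = [Cr²⁺]^1/[Pb²⁺]^1.
From E = E° − (0.0592/n) log Q: log Q = (E° − E)·n/0.0592 = (+0.74 − (+0.777))·2/0.0592 = -1.2500.
So 1·log[Pb²⁺] = 1·log(0.006) − log Q = -2.2218 − (-1.2500) = -0.9718; [Pb²⁺] = 10^(-0.9718) ≈ 0.11 M.

0.11 M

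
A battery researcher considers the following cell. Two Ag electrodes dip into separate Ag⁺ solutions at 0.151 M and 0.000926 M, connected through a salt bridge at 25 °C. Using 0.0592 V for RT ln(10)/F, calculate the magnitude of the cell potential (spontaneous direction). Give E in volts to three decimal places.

+0.131 V

For a concentration cell E°cell = 0. The 0.151 M side is the cathode (reduction is favoured where [Ag⁺] is higher).
With n = 1, E = −(0.0592/1) log([Ag⁺]ₐₙ/[Ag⁺]꜀ₐₜ) = −(0.0592/1) log(0.000926/0.151) = −(0.0592/1)(-2.212) = +0.131 V.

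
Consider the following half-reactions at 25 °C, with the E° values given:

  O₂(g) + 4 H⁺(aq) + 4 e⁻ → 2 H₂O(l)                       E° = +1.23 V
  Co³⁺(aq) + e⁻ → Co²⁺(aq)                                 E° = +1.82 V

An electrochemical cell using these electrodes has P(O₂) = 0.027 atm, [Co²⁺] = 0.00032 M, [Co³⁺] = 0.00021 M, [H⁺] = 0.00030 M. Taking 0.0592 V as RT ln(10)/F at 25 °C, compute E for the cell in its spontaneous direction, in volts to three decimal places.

+0.811 V

Co³⁺/Co²⁺ is the cathode (higher E°), O₂/H₂O the anode: E°cell = +1.82 − (+1.23) = +0.59 V, n = 4.
Overall: 4 Co³⁺(aq) + 2 H₂O(l) → 4 Co²⁺(aq) + O₂(g) + 4 H⁺(aq)
Q = [Co²⁺]^4·P(O₂)·[H⁺]^4 / ([Co³⁺]^4); log Q = -14.928.
E = E° − (0.0592/n) log Q = +0.59 − (0.0592/4)(-14.928) = +0.811 V.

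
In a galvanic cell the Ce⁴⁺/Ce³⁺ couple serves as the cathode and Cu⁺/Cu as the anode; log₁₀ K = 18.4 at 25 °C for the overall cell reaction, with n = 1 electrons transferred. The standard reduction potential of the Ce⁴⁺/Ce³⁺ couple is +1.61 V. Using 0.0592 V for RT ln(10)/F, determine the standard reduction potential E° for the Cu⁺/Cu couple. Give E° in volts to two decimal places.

+0.52 V

E°cell = (0.0592/n)·log K = (0.0592/1)(18.4) = +1.089 V.
Since Ce⁴⁺/Ce³⁺ is the cathode and Cu⁺/Cu the anode, E°cell = E°(Ce⁴⁺/Ce³⁺) − E°(Cu⁺/Cu).
So E°(Cu⁺/Cu) = E°(Ce⁴⁺/Ce³⁺) − E°cell = (+1.61) − (+1.089) = +0.52 V.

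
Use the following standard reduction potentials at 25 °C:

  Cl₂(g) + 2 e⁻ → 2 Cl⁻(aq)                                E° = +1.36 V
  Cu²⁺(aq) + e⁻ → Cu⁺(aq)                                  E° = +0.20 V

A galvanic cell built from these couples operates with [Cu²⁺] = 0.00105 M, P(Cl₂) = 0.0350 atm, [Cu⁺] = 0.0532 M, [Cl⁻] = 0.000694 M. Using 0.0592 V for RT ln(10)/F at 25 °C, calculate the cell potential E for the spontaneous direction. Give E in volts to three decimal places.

+1.405 V

Cl₂/Cl⁻ is the cathode (higher E°), Cu²⁺/Cu⁺ the anode: E°cell = +1.36 − (+0.20) = +1.16 V, n = 2.
Overall: Cl₂(g) + 2 Cu⁺(aq) → 2 Cl⁻(aq) + 2 Cu²⁺(aq)
Q = [Cl⁻]^2·[Cu²⁺]^2 / (P(Cl₂)·[Cu⁺]^2); log Q = -8.271.
E = E° − (0.0592/n) log Q = +1.16 − (0.0592/2)(-8.271) = +1.405 V.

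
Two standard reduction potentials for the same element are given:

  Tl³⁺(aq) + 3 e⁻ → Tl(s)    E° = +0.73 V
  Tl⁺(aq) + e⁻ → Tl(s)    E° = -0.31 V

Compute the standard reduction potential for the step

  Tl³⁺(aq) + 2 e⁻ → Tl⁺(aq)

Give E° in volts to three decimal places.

Sequential free energies add, so n₃E°₃ = n₁E°₁ + n₂E°₂.
With n₃ = 3, and the known step contributing 1×(-0.31) V, the unknown satisfies 2·E° = 3×(+0.73) − 1×(-0.31) = +2.500.
E° = +2.500 / 2 = +1.250 V.

+1.250 V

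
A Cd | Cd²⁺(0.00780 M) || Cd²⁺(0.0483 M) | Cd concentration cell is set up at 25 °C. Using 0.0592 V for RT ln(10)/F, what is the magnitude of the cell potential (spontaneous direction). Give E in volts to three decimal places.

For a concentration cell E°cell = 0. The 0.0483 M side is the cathode (reduction is favoured where [Cd²⁺] is higher).
With n = 2, E = −(0.0592/2) log([Cd²⁺]ₐₙ/[Cd²⁺]꜀ₐₜ) = −(0.0592/2) log(0.0078/0.0483) = −(0.0592/2)(-0.792) = +0.023 V.

+0.023 V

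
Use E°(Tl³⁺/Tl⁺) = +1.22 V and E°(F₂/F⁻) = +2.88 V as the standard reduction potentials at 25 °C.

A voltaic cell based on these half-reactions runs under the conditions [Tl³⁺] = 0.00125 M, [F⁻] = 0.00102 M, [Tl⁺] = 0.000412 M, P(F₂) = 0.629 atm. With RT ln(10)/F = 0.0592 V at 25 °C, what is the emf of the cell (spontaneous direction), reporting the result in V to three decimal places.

F₂/F⁻ is the cathode (higher E°), Tl³⁺/Tl⁺ the anode: E°cell = +2.88 − (+1.22) = +1.66 V, n = 2.
Overall: F₂(g) + Tl⁺(aq) → 2 F⁻(aq) + Tl³⁺(aq)
Q = [F⁻]^2·[Tl³⁺] / (P(F₂)·[Tl⁺]); log Q = -5.299.
E = E° − (0.0592/n) log Q = +1.66 − (0.0592/2)(-5.299) = +1.817 V.

+1.817 V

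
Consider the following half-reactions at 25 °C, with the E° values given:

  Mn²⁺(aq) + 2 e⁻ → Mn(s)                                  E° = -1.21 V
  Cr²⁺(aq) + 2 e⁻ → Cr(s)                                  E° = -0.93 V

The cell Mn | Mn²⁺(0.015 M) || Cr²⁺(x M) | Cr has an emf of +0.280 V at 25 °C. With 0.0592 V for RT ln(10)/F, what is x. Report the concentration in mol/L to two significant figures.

0.015 M

Cr²⁺/Cr is the cathode, Mn²⁺/Mn the anode: E°cell = +0.28 V, n = 2.
Overall reaction: Cr²⁺(aq) + Mn(s) → Cr(s) + Mn²⁺(aq); Q = [Mn²⁺]^1/[Cr²⁺]^1.
From E = E° − (0.0592/n) log Q: log Q = (E° − E)·n/0.0592 = (+0.28 − (+0.280))·2/0.0592 = 0.0000.
So 1·log[Cr²⁺] = 1·log(0.015) − log Q = -1.8239 − (0.0000) = -1.8239; [Cr²⁺] = 10^(-1.8239) ≈ 0.015 M.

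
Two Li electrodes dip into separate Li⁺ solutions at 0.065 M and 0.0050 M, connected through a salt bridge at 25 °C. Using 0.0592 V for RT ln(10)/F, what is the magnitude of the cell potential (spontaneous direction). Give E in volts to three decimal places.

+0.066 V

For a concentration cell E°cell = 0. The 0.065 M side is the cathode (reduction is favoured where [Li⁺] is higher).
With n = 1, E = −(0.0592/1) log([Li⁺]ₐₙ/[Li⁺]꜀ₐₜ) = −(0.0592/1) log(0.005/0.065) = −(0.0592/1)(-1.114) = +0.066 V.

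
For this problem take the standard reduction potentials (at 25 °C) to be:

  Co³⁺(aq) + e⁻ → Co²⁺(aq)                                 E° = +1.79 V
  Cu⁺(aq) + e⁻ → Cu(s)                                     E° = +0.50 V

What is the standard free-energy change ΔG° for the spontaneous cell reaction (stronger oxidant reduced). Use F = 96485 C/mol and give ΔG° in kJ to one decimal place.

Co³⁺/Co²⁺ (E° = +1.79 V) is the cathode; Cu⁺/Cu (E° = +0.50 V) is the anode, so E°cell = +1.29 V.
Balancing electrons gives n = 1 (lcm of 1 and 1).
ΔG° = −nFE° = −(1)(96485)(+1.29) = -124,466 J = -124.5 kJ.

-124.5 kJ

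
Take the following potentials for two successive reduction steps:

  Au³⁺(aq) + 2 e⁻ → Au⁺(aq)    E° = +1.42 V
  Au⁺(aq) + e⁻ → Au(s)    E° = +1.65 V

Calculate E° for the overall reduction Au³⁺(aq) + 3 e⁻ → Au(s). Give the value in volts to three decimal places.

+1.497 V

Since ΔG° = −nFE° is additive over sequential reductions, n₃E°₃ = n₁E°₁ + n₂E°₂.
E°₃ = (2×+1.42 + 1×+1.65) / 3 = (+4.490) / 3 = +1.497 V.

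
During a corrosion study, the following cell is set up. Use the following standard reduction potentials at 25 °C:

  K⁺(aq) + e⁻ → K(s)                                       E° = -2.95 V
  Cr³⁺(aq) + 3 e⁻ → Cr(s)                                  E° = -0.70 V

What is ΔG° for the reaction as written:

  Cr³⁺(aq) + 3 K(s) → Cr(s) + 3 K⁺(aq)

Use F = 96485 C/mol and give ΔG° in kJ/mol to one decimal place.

As written, Cr³⁺/Cr is reduced (cathode) and K⁺/K is oxidised (anode), so E°cell = (-0.70) − (-2.95) = +2.25 V.
Balancing electrons gives n = 3.
ΔG° = −nFE° = −(3)(96485)(+2.25) = -651,274 J = -651.3 kJ/mol.

-651.3 kJ/mol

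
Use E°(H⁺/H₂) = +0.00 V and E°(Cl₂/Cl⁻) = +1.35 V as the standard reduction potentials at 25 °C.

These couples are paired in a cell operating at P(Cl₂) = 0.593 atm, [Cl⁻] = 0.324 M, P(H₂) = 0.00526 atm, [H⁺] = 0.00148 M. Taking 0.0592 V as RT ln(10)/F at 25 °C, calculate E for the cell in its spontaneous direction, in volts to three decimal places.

Cl₂/Cl⁻ is the cathode (higher E°), H⁺/H₂ the anode: E°cell = +1.35 − (+0.00) = +1.35 V, n = 2.
Overall: Cl₂(g) + H₂(g) → 2 Cl⁻(aq) + 2 H⁺(aq)
Q = [Cl⁻]^2·[H⁺]^2 / (P(Cl₂)·P(H₂)); log Q = -4.132.
E = E° − (0.0592/n) log Q = +1.35 − (0.0592/2)(-4.132) = +1.472 V.

+1.472 V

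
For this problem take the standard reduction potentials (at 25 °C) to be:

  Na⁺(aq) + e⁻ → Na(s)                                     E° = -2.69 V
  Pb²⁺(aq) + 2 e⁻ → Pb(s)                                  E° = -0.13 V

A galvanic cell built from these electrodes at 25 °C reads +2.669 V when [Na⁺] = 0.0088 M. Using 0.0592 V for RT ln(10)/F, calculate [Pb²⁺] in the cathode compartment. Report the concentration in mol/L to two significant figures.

Pb²⁺/Pb is the cathode, Na⁺/Na the anode: E°cell = +2.56 V, n = 2.
Overall reaction: Pb²⁺(aq) + 2 Na(s) → Pb(s) + 2 Na⁺(aq); Q = [Na⁺]^2/[Pb²⁺]^1.
From E = E° − (0.0592/n) log Q: log Q = (E° − E)·n/0.0592 = (+2.56 − (+2.669))·2/0.0592 = -3.6824.
So 1·log[Pb²⁺] = 2·log(0.0088) − log Q = -4.1110 − (-3.6824) = -0.4286; [Pb²⁺] = 10^(-0.4286) ≈ 0.37 M.

0.37 M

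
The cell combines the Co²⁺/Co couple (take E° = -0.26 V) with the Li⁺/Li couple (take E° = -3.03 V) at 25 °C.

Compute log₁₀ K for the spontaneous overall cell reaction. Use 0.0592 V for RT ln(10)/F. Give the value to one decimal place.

Cathode: Co²⁺/Co; anode: Li⁺/Li. E°cell = +2.77 V, n = 2.
log K = nE°cell / 0.0592 = (2)(+2.77) / 0.0592 = 93.6.

93.6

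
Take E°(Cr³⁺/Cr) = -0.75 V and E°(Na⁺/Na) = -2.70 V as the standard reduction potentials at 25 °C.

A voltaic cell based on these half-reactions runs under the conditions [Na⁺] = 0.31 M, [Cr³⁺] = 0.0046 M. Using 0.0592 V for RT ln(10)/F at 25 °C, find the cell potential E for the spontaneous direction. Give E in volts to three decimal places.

+1.934 V

Cr³⁺/Cr is the cathode (higher E°), Na⁺/Na the anode: E°cell = -0.75 − (-2.70) = +1.95 V, n = 3.
Overall: Cr³⁺(aq) + 3 Na(s) → Cr(s) + 3 Na⁺(aq)
Q = [Na⁺]^3 / ([Cr³⁺]); log Q = 0.811.
E = E° − (0.0592/n) log Q = +1.95 − (0.0592/3)(0.811) = +1.934 V.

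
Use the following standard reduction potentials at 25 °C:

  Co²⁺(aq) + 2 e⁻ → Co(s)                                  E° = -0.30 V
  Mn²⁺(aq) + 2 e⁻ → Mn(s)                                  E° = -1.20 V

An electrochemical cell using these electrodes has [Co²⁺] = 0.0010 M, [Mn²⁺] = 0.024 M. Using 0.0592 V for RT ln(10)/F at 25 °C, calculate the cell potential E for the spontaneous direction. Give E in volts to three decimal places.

Co²⁺/Co is the cathode (higher E°), Mn²⁺/Mn the anode: E°cell = -0.30 − (-1.20) = +0.90 V, n = 2.
Overall: Co²⁺(aq) + Mn(s) → Co(s) + Mn²⁺(aq)
Q = [Mn²⁺] / ([Co²⁺]); log Q = 1.380.
E = E° − (0.0592/n) log Q = +0.90 − (0.0592/2)(1.380) = +0.859 V.

+0.859 V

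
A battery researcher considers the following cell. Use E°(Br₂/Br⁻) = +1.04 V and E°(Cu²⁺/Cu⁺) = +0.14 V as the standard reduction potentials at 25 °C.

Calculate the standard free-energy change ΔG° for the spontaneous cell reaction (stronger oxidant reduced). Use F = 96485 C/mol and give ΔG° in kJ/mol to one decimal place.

Br₂/Br⁻ (E° = +1.04 V) is the cathode; Cu²⁺/Cu⁺ (E° = +0.14 V) is the anode, so E°cell = +0.90 V.
Balancing electrons gives n = 2 (lcm of 2 and 1).
ΔG° = −nFE° = −(2)(96485)(+0.90) = -173,673 J = -173.7 kJ/mol.

-173.7 kJ/mol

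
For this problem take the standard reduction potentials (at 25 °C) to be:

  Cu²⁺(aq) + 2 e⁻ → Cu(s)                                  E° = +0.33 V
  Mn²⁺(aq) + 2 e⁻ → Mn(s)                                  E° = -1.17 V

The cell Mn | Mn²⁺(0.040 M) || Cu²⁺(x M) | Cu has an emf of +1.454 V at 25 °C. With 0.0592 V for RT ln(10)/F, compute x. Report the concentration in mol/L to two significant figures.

0.0011 M

Cu²⁺/Cu is the cathode, Mn²⁺/Mn the anode: E°cell = +1.50 V, n = 2.
Overall reaction: Cu²⁺(aq) + Mn(s) → Cu(s) + Mn²⁺(aq); Q = [Mn²⁺]^1/[Cu²⁺]^1.
From E = E° − (0.0592/n) log Q: log Q = (E° − E)·n/0.0592 = (+1.50 − (+1.454))·2/0.0592 = 1.5541.
So 1·log[Cu²⁺] = 1·log(0.04) − log Q = -1.3979 − (1.5541) = -2.9520; [Cu²⁺] = 10^(-2.9520) ≈ 0.0011 M.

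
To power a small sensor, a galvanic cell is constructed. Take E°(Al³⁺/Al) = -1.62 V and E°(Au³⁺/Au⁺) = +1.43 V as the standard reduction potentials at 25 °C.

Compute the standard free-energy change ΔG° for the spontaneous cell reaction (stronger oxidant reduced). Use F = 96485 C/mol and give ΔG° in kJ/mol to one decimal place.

Au³⁺/Au⁺ (E° = +1.43 V) is the cathode; Al³⁺/Al (E° = -1.62 V) is the anode, so E°cell = +3.05 V.
Balancing electrons gives n = 6 (lcm of 2 and 3).
ΔG° = −nFE° = −(6)(96485)(+3.05) = -1,765,676 J = -1765.7 kJ/mol.

-1765.7 kJ/mol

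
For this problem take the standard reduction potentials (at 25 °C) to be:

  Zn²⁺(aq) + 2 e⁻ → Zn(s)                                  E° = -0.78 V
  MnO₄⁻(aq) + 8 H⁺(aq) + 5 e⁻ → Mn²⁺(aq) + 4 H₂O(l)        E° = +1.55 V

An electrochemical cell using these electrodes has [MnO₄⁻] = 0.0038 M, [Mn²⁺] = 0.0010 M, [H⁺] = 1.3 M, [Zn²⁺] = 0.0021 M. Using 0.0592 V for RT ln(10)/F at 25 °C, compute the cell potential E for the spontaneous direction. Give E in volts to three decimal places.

+2.427 V

MnO₄⁻/Mn²⁺ is the cathode (higher E°), Zn²⁺/Zn the anode: E°cell = +1.55 − (-0.78) = +2.33 V, n = 10.
Overall: 2 MnO₄⁻(aq) + 16 H⁺(aq) + 5 Zn(s) → 2 Mn²⁺(aq) + 8 H₂O(l) + 5 Zn²⁺(aq)
Q = [Mn²⁺]^2·[Zn²⁺]^5 / ([MnO₄⁻]^2·[H⁺]^16); log Q = -16.372.
E = E° − (0.0592/n) log Q = +2.33 − (0.0592/10)(-16.372) = +2.427 V.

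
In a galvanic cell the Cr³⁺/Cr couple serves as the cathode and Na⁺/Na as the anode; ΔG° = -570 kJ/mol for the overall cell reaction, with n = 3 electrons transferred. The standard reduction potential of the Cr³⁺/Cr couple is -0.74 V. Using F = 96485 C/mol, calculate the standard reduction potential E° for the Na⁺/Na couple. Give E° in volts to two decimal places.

E°cell = −ΔG°/(nF) = −(-570×10³)/((3)(96485)) = +1.969 V.
Since Cr³⁺/Cr is the cathode and Na⁺/Na the anode, E°cell = E°(Cr³⁺/Cr) − E°(Na⁺/Na).
So E°(Na⁺/Na) = E°(Cr³⁺/Cr) − E°cell = (-0.74) − (+1.969) = -2.71 V.

-2.71 V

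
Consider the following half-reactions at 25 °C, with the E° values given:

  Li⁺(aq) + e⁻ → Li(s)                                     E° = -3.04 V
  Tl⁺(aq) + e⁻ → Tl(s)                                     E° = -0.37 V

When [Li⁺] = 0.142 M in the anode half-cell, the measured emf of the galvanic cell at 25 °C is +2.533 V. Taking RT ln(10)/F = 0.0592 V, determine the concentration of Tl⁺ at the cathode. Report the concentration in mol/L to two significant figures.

Tl⁺/Tl is the cathode, Li⁺/Li the anode: E°cell = +2.67 V, n = 1.
Overall reaction: Tl⁺(aq) + Li(s) → Tl(s) + Li⁺(aq); Q = [Li⁺]^1/[Tl⁺]^1.
From E = E° − (0.0592/n) log Q: log Q = (E° − E)·n/0.0592 = (+2.67 − (+2.533))·1/0.0592 = 2.3142.
So 1·log[Tl⁺] = 1·log(0.142) − log Q = -0.8477 − (2.3142) = -3.1619; [Tl⁺] = 10^(-3.1619) ≈ 0.00069 M.

0.00069 M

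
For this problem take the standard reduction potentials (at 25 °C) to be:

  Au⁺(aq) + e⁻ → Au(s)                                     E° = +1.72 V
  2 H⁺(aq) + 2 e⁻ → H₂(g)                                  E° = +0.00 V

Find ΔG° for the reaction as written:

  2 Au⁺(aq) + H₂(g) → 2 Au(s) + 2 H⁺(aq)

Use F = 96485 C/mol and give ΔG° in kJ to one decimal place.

-331.9 kJ

As written, Au⁺/Au is reduced (cathode) and H⁺/H₂ is oxidised (anode), so E°cell = (+1.72) − (+0.00) = +1.72 V.
Balancing electrons gives n = 2.
ΔG° = −nFE° = −(2)(96485)(+1.72) = -331,908 J = -331.9 kJ.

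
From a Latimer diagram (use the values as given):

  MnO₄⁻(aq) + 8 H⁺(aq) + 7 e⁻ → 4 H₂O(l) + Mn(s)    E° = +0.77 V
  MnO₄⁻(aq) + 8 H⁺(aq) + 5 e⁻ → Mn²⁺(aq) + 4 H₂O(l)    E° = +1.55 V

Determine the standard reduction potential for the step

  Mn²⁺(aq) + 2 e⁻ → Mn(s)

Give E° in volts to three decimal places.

-1.180 V

Sequential free energies add, so n₃E°₃ = n₁E°₁ + n₂E°₂.
With n₃ = 7, and the known step contributing 5×(+1.55) V, the unknown satisfies 2·E° = 7×(+0.77) − 5×(+1.55) = -2.360.
E° = -2.360 / 2 = -1.180 V.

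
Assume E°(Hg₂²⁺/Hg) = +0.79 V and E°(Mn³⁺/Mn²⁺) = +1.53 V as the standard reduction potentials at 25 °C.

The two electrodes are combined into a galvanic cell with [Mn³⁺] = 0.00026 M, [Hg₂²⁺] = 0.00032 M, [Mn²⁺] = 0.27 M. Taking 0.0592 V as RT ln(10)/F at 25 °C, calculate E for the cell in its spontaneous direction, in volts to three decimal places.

Mn³⁺/Mn²⁺ is the cathode (higher E°), Hg₂²⁺/Hg the anode: E°cell = +1.53 − (+0.79) = +0.74 V, n = 2.
Overall: 2 Mn³⁺(aq) + 2 Hg(l) → 2 Mn²⁺(aq) + Hg₂²⁺(aq)
Q = [Mn²⁺]^2·[Hg₂²⁺] / ([Mn³⁺]^2); log Q = 2.538.
E = E° − (0.0592/n) log Q = +0.74 − (0.0592/2)(2.538) = +0.665 V.

+0.665 V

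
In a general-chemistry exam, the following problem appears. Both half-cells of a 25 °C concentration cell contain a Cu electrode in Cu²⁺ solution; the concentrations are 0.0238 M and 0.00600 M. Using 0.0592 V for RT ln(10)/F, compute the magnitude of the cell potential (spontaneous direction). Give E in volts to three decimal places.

For a concentration cell E°cell = 0. The 0.0238 M side is the cathode (reduction is favoured where [Cu²⁺] is higher).
With n = 2, E = −(0.0592/2) log([Cu²⁺]ₐₙ/[Cu²⁺]꜀ₐₜ) = −(0.0592/2) log(0.006/0.0238) = −(0.0592/2)(-0.598) = +0.018 V.

+0.018 V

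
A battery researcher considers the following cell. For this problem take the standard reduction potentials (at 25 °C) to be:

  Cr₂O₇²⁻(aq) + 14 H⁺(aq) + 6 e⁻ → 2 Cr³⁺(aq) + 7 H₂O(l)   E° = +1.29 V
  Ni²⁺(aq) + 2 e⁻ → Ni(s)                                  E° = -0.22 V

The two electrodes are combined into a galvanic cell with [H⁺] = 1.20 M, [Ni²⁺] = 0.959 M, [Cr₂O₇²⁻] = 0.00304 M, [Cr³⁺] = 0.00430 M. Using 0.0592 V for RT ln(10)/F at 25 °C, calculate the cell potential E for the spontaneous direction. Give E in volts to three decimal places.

+1.543 V

Cr₂O₇²⁻/Cr³⁺ is the cathode (higher E°), Ni²⁺/Ni the anode: E°cell = +1.29 − (-0.22) = +1.51 V, n = 6.
Overall: Cr₂O₇²⁻(aq) + 14 H⁺(aq) + 3 Ni(s) → 2 Cr³⁺(aq) + 7 H₂O(l) + 3 Ni²⁺(aq)
Q = [Cr³⁺]^2·[Ni²⁺]^3 / ([Cr₂O₇²⁻]·[H⁺]^14); log Q = -3.379.
E = E° − (0.0592/n) log Q = +1.51 − (0.0592/6)(-3.379) = +1.543 V.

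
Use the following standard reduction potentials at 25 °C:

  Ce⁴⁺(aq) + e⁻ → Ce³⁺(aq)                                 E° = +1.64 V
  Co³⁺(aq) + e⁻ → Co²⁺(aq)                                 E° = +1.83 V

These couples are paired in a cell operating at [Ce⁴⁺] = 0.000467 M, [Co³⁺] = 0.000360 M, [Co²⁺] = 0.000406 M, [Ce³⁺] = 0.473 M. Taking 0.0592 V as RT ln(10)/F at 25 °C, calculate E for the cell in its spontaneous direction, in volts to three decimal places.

Co³⁺/Co²⁺ is the cathode (higher E°), Ce⁴⁺/Ce³⁺ the anode: E°cell = +1.83 − (+1.64) = +0.19 V, n = 1.
Overall: Co³⁺(aq) + Ce³⁺(aq) → Co²⁺(aq) + Ce⁴⁺(aq)
Q = [Co²⁺]·[Ce⁴⁺] / ([Co³⁺]·[Ce³⁺]); log Q = -2.953.
E = E° − (0.0592/n) log Q = +0.19 − (0.0592/1)(-2.953) = +0.365 V.

+0.365 V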